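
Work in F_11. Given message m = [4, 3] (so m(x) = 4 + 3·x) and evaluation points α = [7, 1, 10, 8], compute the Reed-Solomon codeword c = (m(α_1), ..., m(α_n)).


c = [3, 7, 1, 6]

Message polynomial: m(x) = 4 + 3·x (mod 11).
For each evaluation point α_i, compute m(α_i) mod 11:
  α_1 = 7: Horner steps 3 → 3, so m(7) = 3.
  α_2 = 1: Horner steps 3 → 7, so m(1) = 7.
  α_3 = 10: Horner steps 3 → 1, so m(10) = 1.
  α_4 = 8: Horner steps 3 → 6, so m(8) = 6.
Codeword c = [3, 7, 1, 6] ∈ F_11^4.


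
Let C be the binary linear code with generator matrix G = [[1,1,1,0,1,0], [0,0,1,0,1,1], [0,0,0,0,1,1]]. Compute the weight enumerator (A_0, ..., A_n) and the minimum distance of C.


Weight distribution: A_0 = 1, A_1 = 1, A_2 = 1, A_3 = 3, A_4 = 2. Minimum distance d = 1.

Enumerate all 2^3 = 8 messages m ∈ F_2^3.
For each, compute codeword c = mG in F_2^6, then tally its weight.
  m = 000 → c = 000000, weight = 0.
  m = 100 → c = 111010, weight = 4.
  m = 010 → c = 001011, weight = 3.
  m = 110 → c = 110001, weight = 3.
  m = 001 → c = 000011, weight = 2.
  m = 101 → c = 111001, weight = 4.
  m = 011 → c = 001000, weight = 1.
  m = 111 → c = 110010, weight = 3.
Tally weights:
  weight 0: 1 codewords.
  weight 1: 1 codewords.
  weight 2: 1 codewords.
  weight 3: 3 codewords.
  weight 4: 2 codewords.
Minimum distance d = smallest w > 0 with A_w > 0 = 1.
Sanity: Σ A_w = 8 = 2^3 = 8 ✓.


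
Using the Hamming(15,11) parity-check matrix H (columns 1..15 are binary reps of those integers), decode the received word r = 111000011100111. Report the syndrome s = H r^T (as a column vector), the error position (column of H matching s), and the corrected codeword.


s = (0, 1, 1, 1)^T, error position = 7, corrected codeword c = 111000111100111

Compute s = H r^T mod 2 one row at a time:
  s_1 = 1 + 1 + 1 + 0 + 0 + 1 + 1 + 1 = 6 ≡ 0 (mod 2).
  s_2 = 0 + 0 + 0 + 0 + 0 + 1 + 1 + 1 = 3 ≡ 1 (mod 2).
  s_3 = 1 + 1 + 0 + 0 + 1 + 0 + 1 + 1 = 5 ≡ 1 (mod 2).
  s_4 = 1 + 1 + 0 + 0 + 1 + 0 + 1 + 1 = 5 ≡ 1 (mod 2).
s = (0, 1, 1, 1)^T — this equals column 7 of H (binary 0111), so error is at position 7.
Correct: flip bit 7 of r = 111000011100111 to get c = 111000111100111.


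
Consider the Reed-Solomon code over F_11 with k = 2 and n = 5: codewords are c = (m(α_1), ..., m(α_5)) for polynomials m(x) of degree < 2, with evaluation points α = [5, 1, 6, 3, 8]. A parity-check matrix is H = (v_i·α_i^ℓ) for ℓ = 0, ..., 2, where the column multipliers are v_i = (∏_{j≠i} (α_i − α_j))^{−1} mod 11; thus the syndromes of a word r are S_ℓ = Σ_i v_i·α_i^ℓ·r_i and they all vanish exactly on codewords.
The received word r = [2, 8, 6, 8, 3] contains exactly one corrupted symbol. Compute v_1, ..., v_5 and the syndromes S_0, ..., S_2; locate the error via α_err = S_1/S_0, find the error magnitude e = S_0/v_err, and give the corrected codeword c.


S = (6, 7, 10), error at position 4, error magnitude e = 3, c = [2, 8, 6, 5, 3].

Step 1: column multipliers v_i = (∏_{j≠i}(α_i − α_j))^{−1} mod 11.
  i = 1 (α = 5): (5−1)(5−6)(5−3)(5−8) = 4·(−1)·2·(−3) = 24 ≡ 2, so v_1 = 2^{−1} = 6 (mod 11).
  i = 2 (α = 1): (1−5)(1−6)(1−3)(1−8) = (−4)·(−5)·(−2)·(−7) = 280 ≡ 5, so v_2 = 5^{−1} = 9 (mod 11).
  i = 3 (α = 6): (6−5)(6−1)(6−3)(6−8) = 1·5·3·(−2) = −30 ≡ 3, so v_3 = 3^{−1} = 4 (mod 11).
  i = 4 (α = 3): (3−5)(3−1)(3−6)(3−8) = (−2)·2·(−3)·(−5) = −60 ≡ 6, so v_4 = 6^{−1} = 2 (mod 11).
  i = 5 (α = 8): (8−5)(8−1)(8−6)(8−3) = 3·7·2·5 = 210 ≡ 1, so v_5 = 1^{−1} = 1 (mod 11).
  v = [6, 9, 4, 2, 1].
Step 2: syndromes of r = [2, 8, 6, 8, 3] (all sums mod 11).
  S_0 = Σ v_i r_i = 6·2 + 9·8 + 4·6 + 2·8 + 1·3 = 127 ≡ 6.
  S_1 = Σ v_i α_i r_i = 6·5·2 + 9·1·8 + 4·6·6 + 2·3·8 + 1·8·3 = 348 ≡ 7.
  α_i^2 mod 11 = [3, 1, 3, 9, 9].
  S_2 = Σ v_i α_i^2 r_i = 6·3·2 + 9·1·8 + 4·3·6 + 2·9·8 + 1·9·3 = 351 ≡ 10.
  S = (6, 7, 10) ≠ 0, so r is not a codeword (an error is present).
Step 3: locate the error. For a single error e at position i, S_ℓ = v_i·e·α_i^ℓ, so α_err = S_1/S_0.
  S_0^{−1} = 6^{−1} = 2 (mod 11), so α_err = 7·2 = 14 ≡ 3 = α_4. Error position i = 4.
  Consistency check: S_2/S_1 = 10·8 = 80 ≡ 3 = α_err ✓ (single-error assumption holds).
Step 4: error magnitude e = S_0/v_4 = S_0·∏_{j≠4}(α_4 − α_j) = 6·6 = 36 ≡ 3 (mod 11).
Step 5: correct position 4: c_4 = r_4 − e = 8 − 3 ≡ 5 (mod 11). Hence c = [2, 8, 6, 5, 3].
  Check: interpolating c through the α_i gives m(x) = 4 + 4·x (degree < 2) with m(α_i) = c_i for every i, so c is indeed a codeword.


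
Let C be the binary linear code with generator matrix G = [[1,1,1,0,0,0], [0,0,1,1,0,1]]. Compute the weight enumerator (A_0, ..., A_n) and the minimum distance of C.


Weight distribution: A_0 = 1, A_3 = 2, A_4 = 1. Minimum distance d = 3.

Enumerate all 2^2 = 4 messages m ∈ F_2^2.
For each, compute codeword c = mG in F_2^6, then tally its weight.
  m = 00 → c = 000000, weight = 0.
  m = 10 → c = 111000, weight = 3.
  m = 01 → c = 001101, weight = 3.
  m = 11 → c = 110101, weight = 4.
Tally weights:
  weight 0: 1 codewords.
  weight 3: 2 codewords.
  weight 4: 1 codewords.
Minimum distance d = smallest w > 0 with A_w > 0 = 3.
Sanity: Σ A_w = 4 = 2^2 = 4 ✓.


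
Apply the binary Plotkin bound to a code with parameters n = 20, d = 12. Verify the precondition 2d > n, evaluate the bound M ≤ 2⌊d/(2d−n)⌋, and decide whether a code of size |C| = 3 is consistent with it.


Plotkin bound M ≤ 6; given |C| = 3 ≤ bound (satisfied).

Check applicability: 2d = 24, n = 20.
2d − n = 4 > 0, so Plotkin applies.
Compute d/(2d−n) = 12/4 ≈ 3.0000.
⌊d/(2d−n)⌋ = 3.
Plotkin bound: M ≤ 2·3 = 6.
Given |C| = 3, check: satisfied.
This |C| is below the Plotkin bound.


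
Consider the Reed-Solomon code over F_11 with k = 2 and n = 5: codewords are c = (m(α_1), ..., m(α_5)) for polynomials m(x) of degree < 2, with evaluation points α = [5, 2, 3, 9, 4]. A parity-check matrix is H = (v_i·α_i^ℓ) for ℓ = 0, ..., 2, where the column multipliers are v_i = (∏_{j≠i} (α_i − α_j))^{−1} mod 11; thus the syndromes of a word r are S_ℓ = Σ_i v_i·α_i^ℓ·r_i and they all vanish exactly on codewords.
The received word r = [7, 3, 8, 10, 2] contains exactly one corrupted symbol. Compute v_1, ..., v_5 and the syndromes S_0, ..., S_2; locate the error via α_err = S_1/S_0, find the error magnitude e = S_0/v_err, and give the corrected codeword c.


S = (4, 3, 5), error at position 4, error magnitude e = 5, c = [7, 3, 8, 5, 2].

Step 1: column multipliers v_i = (∏_{j≠i}(α_i − α_j))^{−1} mod 11.
  i = 1 (α = 5): (5−2)(5−3)(5−9)(5−4) = 3·2·(−4)·1 = −24 ≡ 9, so v_1 = 9^{−1} = 5 (mod 11).
  i = 2 (α = 2): (2−5)(2−3)(2−9)(2−4) = (−3)·(−1)·(−7)·(−2) = 42 ≡ 9, so v_2 = 9^{−1} = 5 (mod 11).
  i = 3 (α = 3): (3−5)(3−2)(3−9)(3−4) = (−2)·1·(−6)·(−1) = −12 ≡ 10, so v_3 = 10^{−1} = 10 (mod 11).
  i = 4 (α = 9): (9−5)(9−2)(9−3)(9−4) = 4·7·6·5 = 840 ≡ 4, so v_4 = 4^{−1} = 3 (mod 11).
  i = 5 (α = 4): (4−5)(4−2)(4−3)(4−9) = (−1)·2·1·(−5) = 10 ≡ 10, so v_5 = 10^{−1} = 10 (mod 11).
  v = [5, 5, 10, 3, 10].
Step 2: syndromes of r = [7, 3, 8, 10, 2] (all sums mod 11).
  S_0 = Σ v_i r_i = 5·7 + 5·3 + 10·8 + 3·10 + 10·2 = 180 ≡ 4.
  S_1 = Σ v_i α_i r_i = 5·5·7 + 5·2·3 + 10·3·8 + 3·9·10 + 10·4·2 = 795 ≡ 3.
  α_i^2 mod 11 = [3, 4, 9, 4, 5].
  S_2 = Σ v_i α_i^2 r_i = 5·3·7 + 5·4·3 + 10·9·8 + 3·4·10 + 10·5·2 = 1105 ≡ 5.
  S = (4, 3, 5) ≠ 0, so r is not a codeword (an error is present).
Step 3: locate the error. For a single error e at position i, S_ℓ = v_i·e·α_i^ℓ, so α_err = S_1/S_0.
  S_0^{−1} = 4^{−1} = 3 (mod 11), so α_err = 3·3 = 9 ≡ 9 = α_4. Error position i = 4.
  Consistency check: S_2/S_1 = 5·4 = 20 ≡ 9 = α_err ✓ (single-error assumption holds).
Step 4: error magnitude e = S_0/v_4 = S_0·∏_{j≠4}(α_4 − α_j) = 4·4 = 16 ≡ 5 (mod 11).
Step 5: correct position 4: c_4 = r_4 − e = 10 − 5 ≡ 5 (mod 11). Hence c = [7, 3, 8, 5, 2].
  Check: interpolating c through the α_i gives m(x) = 4 + 5·x (degree < 2) with m(α_i) = c_i for every i, so c is indeed a codeword.


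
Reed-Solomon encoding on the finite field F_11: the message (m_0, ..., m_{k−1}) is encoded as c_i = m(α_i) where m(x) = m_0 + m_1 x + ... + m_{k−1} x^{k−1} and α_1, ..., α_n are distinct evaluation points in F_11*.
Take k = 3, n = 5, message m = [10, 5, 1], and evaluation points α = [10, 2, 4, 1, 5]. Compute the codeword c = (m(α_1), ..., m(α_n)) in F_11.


c = [6, 2, 2, 5, 5]

Message polynomial: m(x) = 10 + 5·x + 1·x^2 (mod 11).
For each evaluation point α_i, compute m(α_i) mod 11:
  α_1 = 10: Horner steps 1 → 4 → 6, so m(10) = 6.
  α_2 = 2: Horner steps 1 → 7 → 2, so m(2) = 2.
  α_3 = 4: Horner steps 1 → 9 → 2, so m(4) = 2.
  α_4 = 1: Horner steps 1 → 6 → 5, so m(1) = 5.
  α_5 = 5: Horner steps 1 → 10 → 5, so m(5) = 5.
Codeword c = [6, 2, 2, 5, 5] ∈ F_11^5.


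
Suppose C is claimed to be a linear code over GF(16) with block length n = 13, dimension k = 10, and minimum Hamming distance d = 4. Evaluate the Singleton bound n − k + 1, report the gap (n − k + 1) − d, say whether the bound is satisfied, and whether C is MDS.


Singleton RHS = n − k + 1 = 4, slack = 0, bound satisfied, MDS.

Singleton bound: d ≤ n − k + 1.
Here n = 13, k = 10, so n − k + 1 = 4.
Given d = 4, check d ≤ 4: YES.
Slack = (n − k + 1) − d = 0.
The code is MDS (slack = 0).
Description: the claimed parameters are [13, 10, 4]_16; such a code would be MDS (meets Singleton bound).


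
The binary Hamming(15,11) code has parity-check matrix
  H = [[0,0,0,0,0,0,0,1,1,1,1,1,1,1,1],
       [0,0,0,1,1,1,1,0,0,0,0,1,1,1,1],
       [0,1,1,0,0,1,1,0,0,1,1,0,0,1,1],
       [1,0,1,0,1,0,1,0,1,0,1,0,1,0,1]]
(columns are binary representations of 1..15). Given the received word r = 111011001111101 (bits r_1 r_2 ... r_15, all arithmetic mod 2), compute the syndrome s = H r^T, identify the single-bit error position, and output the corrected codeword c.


s = (0, 1, 0, 1)^T, error position = 5, corrected codeword c = 111001001111101

Compute s = H r^T mod 2 one row at a time:
  s_1 = 0 + 1 + 1 + 1 + 1 + 1 + 0 + 1 = 6 ≡ 0 (mod 2).
  s_2 = 0 + 1 + 1 + 0 + 1 + 1 + 0 + 1 = 5 ≡ 1 (mod 2).
  s_3 = 1 + 1 + 1 + 0 + 1 + 1 + 0 + 1 = 6 ≡ 0 (mod 2).
  s_4 = 1 + 1 + 1 + 0 + 1 + 1 + 1 + 1 = 7 ≡ 1 (mod 2).
s = (0, 1, 0, 1)^T — this equals column 5 of H (binary 0101), so error is at position 5.
Correct: flip bit 5 of r = 111011001111101 to get c = 111001001111101.


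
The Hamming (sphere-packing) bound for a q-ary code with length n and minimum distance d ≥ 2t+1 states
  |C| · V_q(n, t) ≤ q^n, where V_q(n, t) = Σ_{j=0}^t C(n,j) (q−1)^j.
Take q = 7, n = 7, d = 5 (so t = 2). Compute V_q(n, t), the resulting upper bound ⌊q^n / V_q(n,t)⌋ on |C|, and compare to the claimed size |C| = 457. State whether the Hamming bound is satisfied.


V_q(n, t) = 799, q^n = 823543, Hamming bound = 1030, |C| = 457 ≤ bound (satisfied).

Step 1: Compute V_q(n, t) = Σ_{j=0}^2 C(n, j) (q−1)^j.
  j = 0: C(7,0)·(6)^0 = 1·1 = 1.
  j = 1: C(7,1)·(6)^1 = 7·6 = 42.
  j = 2: C(7,2)·(6)^2 = 21·36 = 756.
  V_q(n, t) = 1 + 42 + 756 = 799.
Step 2: q^n = 7^7 = 823543.
Step 3: Hamming bound ⌊q^n / V_q(n,t)⌋ = ⌊823543/799⌋ = 1030.
Step 4: Compare |C| = 457 to 1030: satisfied.
The claimed |C| lies below the Hamming bound.


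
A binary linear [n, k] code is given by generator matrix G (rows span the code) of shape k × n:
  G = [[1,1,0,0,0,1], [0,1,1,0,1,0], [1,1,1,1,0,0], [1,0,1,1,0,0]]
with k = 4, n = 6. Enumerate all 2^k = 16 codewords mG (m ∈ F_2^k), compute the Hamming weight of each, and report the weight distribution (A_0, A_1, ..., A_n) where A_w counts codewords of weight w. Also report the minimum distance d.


Weight distribution: A_0 = 1, A_1 = 1, A_2 = 2, A_3 = 6, A_4 = 5, A_5 = 1. Minimum distance d = 1.

Enumerate all 2^4 = 16 messages m ∈ F_2^4.
For each, compute codeword c = mG in F_2^6, then tally its weight.
  m = 0000 → c = 000000, weight = 0.
  m = 1000 → c = 110001, weight = 3.
  m = 0100 → c = 011010, weight = 3.
  m = 1100 → c = 101011, weight = 4.
  m = 0010 → c = 111100, weight = 4.
  m = 1010 → c = 001101, weight = 3.
  m = 0110 → c = 100110, weight = 3.
  m = 1110 → c = 010111, weight = 4.
  m = 0001 → c = 101100, weight = 3.
  m = 1001 → c = 011101, weight = 4.
  m = 0101 → c = 110110, weight = 4.
  m = 1101 → c = 000111, weight = 3.
  m = 0011 → c = 010000, weight = 1.
  m = 1011 → c = 100001, weight = 2.
  m = 0111 → c = 001010, weight = 2.
  m = 1111 → c = 111011, weight = 5.
Tally weights:
  weight 0: 1 codewords.
  weight 1: 1 codewords.
  weight 2: 2 codewords.
  weight 3: 6 codewords.
  weight 4: 5 codewords.
  weight 5: 1 codewords.
Minimum distance d = smallest w > 0 with A_w > 0 = 1.
Sanity: Σ A_w = 16 = 2^4 = 16 ✓.


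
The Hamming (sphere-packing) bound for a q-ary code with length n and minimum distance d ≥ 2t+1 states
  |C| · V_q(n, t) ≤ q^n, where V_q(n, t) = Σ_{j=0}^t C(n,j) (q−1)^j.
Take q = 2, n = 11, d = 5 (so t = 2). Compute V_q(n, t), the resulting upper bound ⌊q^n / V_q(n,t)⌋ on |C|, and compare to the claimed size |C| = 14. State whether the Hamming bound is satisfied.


V_q(n, t) = 67, q^n = 2048, Hamming bound = 30, |C| = 14 ≤ bound (satisfied).

Step 1: Compute V_q(n, t) = Σ_{j=0}^2 C(n, j) (q−1)^j.
  j = 0: C(11,0)·(1)^0 = 1·1 = 1.
  j = 1: C(11,1)·(1)^1 = 11·1 = 11.
  j = 2: C(11,2)·(1)^2 = 55·1 = 55.
  V_q(n, t) = 1 + 11 + 55 = 67.
Step 2: q^n = 2^11 = 2048.
Step 3: Hamming bound ⌊q^n / V_q(n,t)⌋ = ⌊2048/67⌋ = 30.
Step 4: Compare |C| = 14 to 30: satisfied.
The claimed |C| lies below the Hamming bound.


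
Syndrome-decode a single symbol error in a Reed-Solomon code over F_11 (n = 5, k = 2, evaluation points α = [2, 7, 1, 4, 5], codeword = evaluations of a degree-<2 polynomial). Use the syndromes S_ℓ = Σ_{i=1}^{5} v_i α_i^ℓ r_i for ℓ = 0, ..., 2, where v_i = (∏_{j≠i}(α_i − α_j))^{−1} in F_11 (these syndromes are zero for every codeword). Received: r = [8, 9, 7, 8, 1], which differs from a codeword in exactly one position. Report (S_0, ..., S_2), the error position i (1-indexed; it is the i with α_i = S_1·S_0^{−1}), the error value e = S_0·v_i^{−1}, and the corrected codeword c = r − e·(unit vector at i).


S = (10, 9, 7), error at position 1, error magnitude e = 8, c = [0, 9, 7, 8, 1].

Step 1: column multipliers v_i = (∏_{j≠i}(α_i − α_j))^{−1} mod 11.
  i = 1 (α = 2): (2−7)(2−1)(2−4)(2−5) = (−5)·1·(−2)·(−3) = −30 ≡ 3, so v_1 = 3^{−1} = 4 (mod 11).
  i = 2 (α = 7): (7−2)(7−1)(7−4)(7−5) = 5·6·3·2 = 180 ≡ 4, so v_2 = 4^{−1} = 3 (mod 11).
  i = 3 (α = 1): (1−2)(1−7)(1−4)(1−5) = (−1)·(−6)·(−3)·(−4) = 72 ≡ 6, so v_3 = 6^{−1} = 2 (mod 11).
  i = 4 (α = 4): (4−2)(4−7)(4−1)(4−5) = 2·(−3)·3·(−1) = 18 ≡ 7, so v_4 = 7^{−1} = 8 (mod 11).
  i = 5 (α = 5): (5−2)(5−7)(5−1)(5−4) = 3·(−2)·4·1 = −24 ≡ 9, so v_5 = 9^{−1} = 5 (mod 11).
  v = [4, 3, 2, 8, 5].
Step 2: syndromes of r = [8, 9, 7, 8, 1] (all sums mod 11).
  S_0 = Σ v_i r_i = 4·8 + 3·9 + 2·7 + 8·8 + 5·1 = 142 ≡ 10.
  S_1 = Σ v_i α_i r_i = 4·2·8 + 3·7·9 + 2·1·7 + 8·4·8 + 5·5·1 = 548 ≡ 9.
  α_i^2 mod 11 = [4, 5, 1, 5, 3].
  S_2 = Σ v_i α_i^2 r_i = 4·4·8 + 3·5·9 + 2·1·7 + 8·5·8 + 5·3·1 = 612 ≡ 7.
  S = (10, 9, 7) ≠ 0, so r is not a codeword (an error is present).
Step 3: locate the error. For a single error e at position i, S_ℓ = v_i·e·α_i^ℓ, so α_err = S_1/S_0.
  S_0^{−1} = 10^{−1} = 10 (mod 11), so α_err = 9·10 = 90 ≡ 2 = α_1. Error position i = 1.
  Consistency check: S_2/S_1 = 7·5 = 35 ≡ 2 = α_err ✓ (single-error assumption holds).
Step 4: error magnitude e = S_0/v_1 = S_0·∏_{j≠1}(α_1 − α_j) = 10·3 = 30 ≡ 8 (mod 11).
Step 5: correct position 1: c_1 = r_1 − e = 8 − 8 ≡ 0 (mod 11). Hence c = [0, 9, 7, 8, 1].
  Check: interpolating c through the α_i gives m(x) = 3 + 4·x (degree < 2) with m(α_i) = c_i for every i, so c is indeed a codeword.


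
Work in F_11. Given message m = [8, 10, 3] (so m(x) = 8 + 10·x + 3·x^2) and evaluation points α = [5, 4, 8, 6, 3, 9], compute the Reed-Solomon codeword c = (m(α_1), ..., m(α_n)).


c = [1, 8, 5, 0, 10, 0]

Message polynomial: m(x) = 8 + 10·x + 3·x^2 (mod 11).
For each evaluation point α_i, compute m(α_i) mod 11:
  α_1 = 5: Horner steps 3 → 3 → 1, so m(5) = 1.
  α_2 = 4: Horner steps 3 → 0 → 8, so m(4) = 8.
  α_3 = 8: Horner steps 3 → 1 → 5, so m(8) = 5.
  α_4 = 6: Horner steps 3 → 6 → 0, so m(6) = 0.
  α_5 = 3: Horner steps 3 → 8 → 10, so m(3) = 10.
  α_6 = 9: Horner steps 3 → 4 → 0, so m(9) = 0.
Codeword c = [1, 8, 5, 0, 10, 0] ∈ F_11^6.


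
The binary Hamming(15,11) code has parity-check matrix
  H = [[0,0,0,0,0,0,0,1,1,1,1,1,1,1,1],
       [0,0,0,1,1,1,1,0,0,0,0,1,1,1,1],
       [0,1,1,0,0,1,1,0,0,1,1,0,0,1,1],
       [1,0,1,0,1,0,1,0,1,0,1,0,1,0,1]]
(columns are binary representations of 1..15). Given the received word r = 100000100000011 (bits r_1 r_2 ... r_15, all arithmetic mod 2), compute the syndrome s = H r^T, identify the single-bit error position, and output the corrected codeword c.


s = (0, 1, 1, 1)^T, error position = 7, corrected codeword c = 100000000000011

Compute s = H r^T mod 2 one row at a time:
  s_1 = 0 + 0 + 0 + 0 + 0 + 0 + 1 + 1 = 2 ≡ 0 (mod 2).
  s_2 = 0 + 0 + 0 + 1 + 0 + 0 + 1 + 1 = 3 ≡ 1 (mod 2).
  s_3 = 0 + 0 + 0 + 1 + 0 + 0 + 1 + 1 = 3 ≡ 1 (mod 2).
  s_4 = 1 + 0 + 0 + 1 + 0 + 0 + 0 + 1 = 3 ≡ 1 (mod 2).
s = (0, 1, 1, 1)^T — this equals column 7 of H (binary 0111), so error is at position 7.
Correct: flip bit 7 of r = 100000100000011 to get c = 100000000000011.


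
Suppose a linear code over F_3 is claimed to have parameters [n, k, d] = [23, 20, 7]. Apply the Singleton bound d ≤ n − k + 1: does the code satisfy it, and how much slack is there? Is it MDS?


Singleton RHS = n − k + 1 = 4, slack = -3, bound violated (no such code; not MDS).

Singleton bound: d ≤ n − k + 1.
Here n = 23, k = 20, so n − k + 1 = 4.
Given d = 7, check d ≤ 4: NO.
Slack = (n − k + 1) − d = -3.
The slack is negative: d = 7 exceeds n − k + 1 = 4 by 3, so the Singleton bound is violated and no linear [23, 20, 7]_3 code can exist. In particular it is not MDS (MDS requires d = n − k + 1 exactly).
Description: the claimed parameters are [23, 20, 7]_3; such a code would be impossible (violates the Singleton bound).


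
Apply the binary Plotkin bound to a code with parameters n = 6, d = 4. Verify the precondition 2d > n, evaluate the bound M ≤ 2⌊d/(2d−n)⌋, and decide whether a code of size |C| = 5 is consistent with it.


Plotkin bound M ≤ 4; given |C| = 5 > bound (violated).

Check applicability: 2d = 8, n = 6.
2d − n = 2 > 0, so Plotkin applies.
Compute d/(2d−n) = 4/2 ≈ 2.0000.
⌊d/(2d−n)⌋ = 2.
Plotkin bound: M ≤ 2·2 = 4.
Given |C| = 5, check: VIOLATED.
This |C| is above the Plotkin bound, so no binary code with n = 6, d = 4 and 5 codewords exists.


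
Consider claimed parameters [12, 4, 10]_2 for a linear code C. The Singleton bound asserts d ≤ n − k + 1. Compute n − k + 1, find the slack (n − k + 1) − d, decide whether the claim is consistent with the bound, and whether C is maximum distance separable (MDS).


Singleton RHS = n − k + 1 = 9, slack = -1, bound violated (no such code; not MDS).

Singleton bound: d ≤ n − k + 1.
Here n = 12, k = 4, so n − k + 1 = 9.
Given d = 10, check d ≤ 9: NO.
Slack = (n − k + 1) − d = -1.
The slack is negative: d = 10 exceeds n − k + 1 = 9 by 1, so the Singleton bound is violated and no linear [12, 4, 10]_2 code can exist. In particular it is not MDS (MDS requires d = n − k + 1 exactly).
Description: the claimed parameters are [12, 4, 10]_2; such a code would be impossible (violates the Singleton bound).


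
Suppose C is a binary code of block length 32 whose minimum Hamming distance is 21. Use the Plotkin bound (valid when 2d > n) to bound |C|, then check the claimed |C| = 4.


Plotkin bound M ≤ 4; given |C| = 4 ≤ bound (satisfied).

Check applicability: 2d = 42, n = 32.
2d − n = 10 > 0, so Plotkin applies.
Compute d/(2d−n) = 21/10 ≈ 2.1000.
⌊d/(2d−n)⌋ = 2.
Plotkin bound: M ≤ 2·2 = 4.
Given |C| = 4, check: satisfied.
This |C| is at the Plotkin bound.


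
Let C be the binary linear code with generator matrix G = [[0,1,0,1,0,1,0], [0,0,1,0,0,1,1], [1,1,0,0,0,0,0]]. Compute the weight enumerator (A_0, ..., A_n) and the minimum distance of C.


Weight distribution: A_0 = 1, A_2 = 1, A_3 = 3, A_4 = 2, A_5 = 1. Minimum distance d = 2.

Enumerate all 2^3 = 8 messages m ∈ F_2^3.
For each, compute codeword c = mG in F_2^7, then tally its weight.
  m = 000 → c = 0000000, weight = 0.
  m = 100 → c = 0101010, weight = 3.
  m = 010 → c = 0010011, weight = 3.
  m = 110 → c = 0111001, weight = 4.
  m = 001 → c = 1100000, weight = 2.
  m = 101 → c = 1001010, weight = 3.
  m = 011 → c = 1110011, weight = 5.
  m = 111 → c = 1011001, weight = 4.
Tally weights:
  weight 0: 1 codewords.
  weight 2: 1 codewords.
  weight 3: 3 codewords.
  weight 4: 2 codewords.
  weight 5: 1 codewords.
Minimum distance d = smallest w > 0 with A_w > 0 = 2.
Sanity: Σ A_w = 8 = 2^3 = 8 ✓.


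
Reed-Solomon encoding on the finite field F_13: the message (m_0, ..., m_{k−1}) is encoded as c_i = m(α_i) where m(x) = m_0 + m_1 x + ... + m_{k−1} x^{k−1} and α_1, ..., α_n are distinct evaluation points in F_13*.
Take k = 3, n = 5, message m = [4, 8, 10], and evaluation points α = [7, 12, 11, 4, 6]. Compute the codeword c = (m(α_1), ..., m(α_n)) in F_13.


c = [4, 6, 2, 1, 9]

Message polynomial: m(x) = 4 + 8·x + 10·x^2 (mod 13).
For each evaluation point α_i, compute m(α_i) mod 13:
  α_1 = 7: Horner steps 10 → 0 → 4, so m(7) = 4.
  α_2 = 12: Horner steps 10 → 11 → 6, so m(12) = 6.
  α_3 = 11: Horner steps 10 → 1 → 2, so m(11) = 2.
  α_4 = 4: Horner steps 10 → 9 → 1, so m(4) = 1.
  α_5 = 6: Horner steps 10 → 3 → 9, so m(6) = 9.
Codeword c = [4, 6, 2, 1, 9] ∈ F_13^5.


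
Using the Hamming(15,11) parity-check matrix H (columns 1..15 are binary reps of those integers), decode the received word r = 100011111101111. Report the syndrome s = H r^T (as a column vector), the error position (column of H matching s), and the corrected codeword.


s = (1, 1, 1, 0)^T, error position = 14, corrected codeword c = 100011111101101

Compute s = H r^T mod 2 one row at a time:
  s_1 = 1 + 1 + 1 + 0 + 1 + 1 + 1 + 1 = 7 ≡ 1 (mod 2).
  s_2 = 0 + 1 + 1 + 1 + 1 + 1 + 1 + 1 = 7 ≡ 1 (mod 2).
  s_3 = 0 + 0 + 1 + 1 + 1 + 0 + 1 + 1 = 5 ≡ 1 (mod 2).
  s_4 = 1 + 0 + 1 + 1 + 1 + 0 + 1 + 1 = 6 ≡ 0 (mod 2).
s = (1, 1, 1, 0)^T — this equals column 14 of H (binary 1110), so error is at position 14.
Correct: flip bit 14 of r = 100011111101111 to get c = 100011111101101.


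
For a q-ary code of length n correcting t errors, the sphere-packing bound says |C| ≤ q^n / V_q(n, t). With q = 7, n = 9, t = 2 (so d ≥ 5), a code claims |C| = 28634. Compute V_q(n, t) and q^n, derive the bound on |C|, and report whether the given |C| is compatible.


V_q(n, t) = 1351, q^n = 40353607, Hamming bound = 29869, |C| = 28634 ≤ bound (satisfied).

Step 1: Compute V_q(n, t) = Σ_{j=0}^2 C(n, j) (q−1)^j.
  j = 0: C(9,0)·(6)^0 = 1·1 = 1.
  j = 1: C(9,1)·(6)^1 = 9·6 = 54.
  j = 2: C(9,2)·(6)^2 = 36·36 = 1296.
  V_q(n, t) = 1 + 54 + 1296 = 1351.
Step 2: q^n = 7^9 = 40353607.
Step 3: Hamming bound ⌊q^n / V_q(n,t)⌋ = ⌊40353607/1351⌋ = 29869.
Step 4: Compare |C| = 28634 to 29869: satisfied.
The claimed |C| lies below the Hamming bound.


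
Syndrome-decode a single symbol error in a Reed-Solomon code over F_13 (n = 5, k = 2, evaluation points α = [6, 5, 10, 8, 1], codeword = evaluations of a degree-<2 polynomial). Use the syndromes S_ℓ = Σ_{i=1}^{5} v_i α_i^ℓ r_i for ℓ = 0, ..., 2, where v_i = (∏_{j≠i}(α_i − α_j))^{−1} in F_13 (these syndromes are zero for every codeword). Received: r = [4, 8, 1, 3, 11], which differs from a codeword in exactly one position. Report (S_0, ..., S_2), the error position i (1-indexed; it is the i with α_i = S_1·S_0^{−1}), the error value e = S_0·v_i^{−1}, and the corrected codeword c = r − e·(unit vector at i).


S = (1, 8, 12), error at position 4, error magnitude e = 7, c = [4, 8, 1, 9, 11].

Step 1: column multipliers v_i = (∏_{j≠i}(α_i − α_j))^{−1} mod 13.
  i = 1 (α = 6): (6−5)(6−10)(6−8)(6−1) = 1·(−4)·(−2)·5 = 40 ≡ 1, so v_1 = 1^{−1} = 1 (mod 13).
  i = 2 (α = 5): (5−6)(5−10)(5−8)(5−1) = (−1)·(−5)·(−3)·4 = −60 ≡ 5, so v_2 = 5^{−1} = 8 (mod 13).
  i = 3 (α = 10): (10−6)(10−5)(10−8)(10−1) = 4·5·2·9 = 360 ≡ 9, so v_3 = 9^{−1} = 3 (mod 13).
  i = 4 (α = 8): (8−6)(8−5)(8−10)(8−1) = 2·3·(−2)·7 = −84 ≡ 7, so v_4 = 7^{−1} = 2 (mod 13).
  i = 5 (α = 1): (1−6)(1−5)(1−10)(1−8) = (−5)·(−4)·(−9)·(−7) = 1260 ≡ 12, so v_5 = 12^{−1} = 12 (mod 13).
  v = [1, 8, 3, 2, 12].
Step 2: syndromes of r = [4, 8, 1, 3, 11] (all sums mod 13).
  S_0 = Σ v_i r_i = 1·4 + 8·8 + 3·1 + 2·3 + 12·11 = 209 ≡ 1.
  S_1 = Σ v_i α_i r_i = 1·6·4 + 8·5·8 + 3·10·1 + 2·8·3 + 12·1·11 = 554 ≡ 8.
  α_i^2 mod 13 = [10, 12, 9, 12, 1].
  S_2 = Σ v_i α_i^2 r_i = 1·10·4 + 8·12·8 + 3·9·1 + 2·12·3 + 12·1·11 = 1039 ≡ 12.
  S = (1, 8, 12) ≠ 0, so r is not a codeword (an error is present).
Step 3: locate the error. For a single error e at position i, S_ℓ = v_i·e·α_i^ℓ, so α_err = S_1/S_0.
  S_0^{−1} = 1^{−1} = 1 (mod 13), so α_err = 8·1 = 8 ≡ 8 = α_4. Error position i = 4.
  Consistency check: S_2/S_1 = 12·5 = 60 ≡ 8 = α_err ✓ (single-error assumption holds).
Step 4: error magnitude e = S_0/v_4 = S_0·∏_{j≠4}(α_4 − α_j) = 1·7 = 7 ≡ 7 (mod 13).
Step 5: correct position 4: c_4 = r_4 − e = 3 − 7 ≡ 9 (mod 13). Hence c = [4, 8, 1, 9, 11].
  Check: interpolating c through the α_i gives m(x) = 2 + 9·x (degree < 2) with m(α_i) = c_i for every i, so c is indeed a codeword.


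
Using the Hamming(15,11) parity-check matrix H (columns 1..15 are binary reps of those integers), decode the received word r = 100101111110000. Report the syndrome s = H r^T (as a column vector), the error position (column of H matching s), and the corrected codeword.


s = (0, 1, 0, 0)^T, error position = 4, corrected codeword c = 100001111110000

Compute s = H r^T mod 2 one row at a time:
  s_1 = 1 + 1 + 1 + 1 + 0 + 0 + 0 + 0 = 4 ≡ 0 (mod 2).
  s_2 = 1 + 0 + 1 + 1 + 0 + 0 + 0 + 0 = 3 ≡ 1 (mod 2).
  s_3 = 0 + 0 + 1 + 1 + 1 + 1 + 0 + 0 = 4 ≡ 0 (mod 2).
  s_4 = 1 + 0 + 0 + 1 + 1 + 1 + 0 + 0 = 4 ≡ 0 (mod 2).
s = (0, 1, 0, 0)^T — this equals column 4 of H (binary 0100), so error is at position 4.
Correct: flip bit 4 of r = 100101111110000 to get c = 100001111110000.


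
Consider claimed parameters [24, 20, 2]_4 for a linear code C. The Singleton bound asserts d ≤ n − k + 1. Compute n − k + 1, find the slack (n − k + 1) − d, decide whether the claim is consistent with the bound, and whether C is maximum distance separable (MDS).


Singleton RHS = n − k + 1 = 5, slack = 3, bound satisfied, not MDS.

Singleton bound: d ≤ n − k + 1.
Here n = 24, k = 20, so n − k + 1 = 5.
Given d = 2, check d ≤ 5: YES.
Slack = (n − k + 1) − d = 3.
The code is NOT MDS (slack = 3 > 0).
Description: the claimed parameters are [24, 20, 2]_4; such a code would be non-MDS.


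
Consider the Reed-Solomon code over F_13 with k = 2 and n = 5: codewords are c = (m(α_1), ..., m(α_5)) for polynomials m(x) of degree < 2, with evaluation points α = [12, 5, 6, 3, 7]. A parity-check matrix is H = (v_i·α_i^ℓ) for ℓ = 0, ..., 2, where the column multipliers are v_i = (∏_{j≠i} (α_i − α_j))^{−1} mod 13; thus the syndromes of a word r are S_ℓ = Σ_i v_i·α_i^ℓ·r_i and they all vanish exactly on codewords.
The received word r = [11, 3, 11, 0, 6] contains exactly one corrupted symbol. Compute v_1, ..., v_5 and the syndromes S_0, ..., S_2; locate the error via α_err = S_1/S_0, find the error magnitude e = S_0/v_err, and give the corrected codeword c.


S = (6, 7, 6), error at position 1, error magnitude e = 4, c = [7, 3, 11, 0, 6].

Step 1: column multipliers v_i = (∏_{j≠i}(α_i − α_j))^{−1} mod 13.
  i = 1 (α = 12): (12−5)(12−6)(12−3)(12−7) = 7·6·9·5 = 1890 ≡ 5, so v_1 = 5^{−1} = 8 (mod 13).
  i = 2 (α = 5): (5−12)(5−6)(5−3)(5−7) = (−7)·(−1)·2·(−2) = −28 ≡ 11, so v_2 = 11^{−1} = 6 (mod 13).
  i = 3 (α = 6): (6−12)(6−5)(6−3)(6−7) = (−6)·1·3·(−1) = 18 ≡ 5, so v_3 = 5^{−1} = 8 (mod 13).
  i = 4 (α = 3): (3−12)(3−5)(3−6)(3−7) = (−9)·(−2)·(−3)·(−4) = 216 ≡ 8, so v_4 = 8^{−1} = 5 (mod 13).
  i = 5 (α = 7): (7−12)(7−5)(7−6)(7−3) = (−5)·2·1·4 = −40 ≡ 12, so v_5 = 12^{−1} = 12 (mod 13).
  v = [8, 6, 8, 5, 12].
Step 2: syndromes of r = [11, 3, 11, 0, 6] (all sums mod 13).
  S_0 = Σ v_i r_i = 8·11 + 6·3 + 8·11 + 5·0 + 12·6 = 266 ≡ 6.
  S_1 = Σ v_i α_i r_i = 8·12·11 + 6·5·3 + 8·6·11 + 5·3·0 + 12·7·6 = 2178 ≡ 7.
  α_i^2 mod 13 = [1, 12, 10, 9, 10].
  S_2 = Σ v_i α_i^2 r_i = 8·1·11 + 6·12·3 + 8·10·11 + 5·9·0 + 12·10·6 = 1904 ≡ 6.
  S = (6, 7, 6) ≠ 0, so r is not a codeword (an error is present).
Step 3: locate the error. For a single error e at position i, S_ℓ = v_i·e·α_i^ℓ, so α_err = S_1/S_0.
  S_0^{−1} = 6^{−1} = 11 (mod 13), so α_err = 7·11 = 77 ≡ 12 = α_1. Error position i = 1.
  Consistency check: S_2/S_1 = 6·2 = 12 ≡ 12 = α_err ✓ (single-error assumption holds).
Step 4: error magnitude e = S_0/v_1 = S_0·∏_{j≠1}(α_1 − α_j) = 6·5 = 30 ≡ 4 (mod 13).
Step 5: correct position 1: c_1 = r_1 − e = 11 − 4 ≡ 7 (mod 13). Hence c = [7, 3, 11, 0, 6].
  Check: interpolating c through the α_i gives m(x) = 2 + 8·x (degree < 2) with m(α_i) = c_i for every i, so c is indeed a codeword.


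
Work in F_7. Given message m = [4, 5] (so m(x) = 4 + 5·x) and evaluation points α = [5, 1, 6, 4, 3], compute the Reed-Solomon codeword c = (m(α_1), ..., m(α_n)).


c = [1, 2, 6, 3, 5]

Message polynomial: m(x) = 4 + 5·x (mod 7).
For each evaluation point α_i, compute m(α_i) mod 7:
  α_1 = 5: Horner steps 5 → 1, so m(5) = 1.
  α_2 = 1: Horner steps 5 → 2, so m(1) = 2.
  α_3 = 6: Horner steps 5 → 6, so m(6) = 6.
  α_4 = 4: Horner steps 5 → 3, so m(4) = 3.
  α_5 = 3: Horner steps 5 → 5, so m(3) = 5.
Codeword c = [1, 2, 6, 3, 5] ∈ F_7^5.


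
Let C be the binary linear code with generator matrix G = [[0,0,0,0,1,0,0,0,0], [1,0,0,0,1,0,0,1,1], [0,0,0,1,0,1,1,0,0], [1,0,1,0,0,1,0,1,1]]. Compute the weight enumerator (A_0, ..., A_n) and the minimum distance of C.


Weight distribution: A_0 = 1, A_1 = 1, A_2 = 1, A_3 = 4, A_4 = 3, A_5 = 1, A_6 = 3, A_7 = 2. Minimum distance d = 1.

Enumerate all 2^4 = 16 messages m ∈ F_2^4.
For each, compute codeword c = mG in F_2^9, then tally its weight.
  m = 0000 → c = 000000000, weight = 0.
  m = 1000 → c = 000010000, weight = 1.
  m = 0100 → c = 100010011, weight = 4.
  m = 1100 → c = 100000011, weight = 3.
  m = 0010 → c = 000101100, weight = 3.
  m = 1010 → c = 000111100, weight = 4.
  m = 0110 → c = 100111111, weight = 7.
  m = 1110 → c = 100101111, weight = 6.
  m = 0001 → c = 101001011, weight = 5.
  m = 1001 → c = 101011011, weight = 6.
  m = 0101 → c = 001011000, weight = 3.
  m = 1101 → c = 001001000, weight = 2.
  m = 0011 → c = 101100111, weight = 6.
  m = 1011 → c = 101110111, weight = 7.
  m = 0111 → c = 001110100, weight = 4.
  m = 1111 → c = 001100100, weight = 3.
Tally weights:
  weight 0: 1 codewords.
  weight 1: 1 codewords.
  weight 2: 1 codewords.
  weight 3: 4 codewords.
  weight 4: 3 codewords.
  weight 5: 1 codewords.
  weight 6: 3 codewords.
  weight 7: 2 codewords.
Minimum distance d = smallest w > 0 with A_w > 0 = 1.
Sanity: Σ A_w = 16 = 2^4 = 16 ✓.


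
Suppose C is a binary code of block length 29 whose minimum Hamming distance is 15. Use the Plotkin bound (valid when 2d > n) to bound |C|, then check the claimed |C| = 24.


Plotkin bound M ≤ 30; given |C| = 24 ≤ bound (satisfied).

Check applicability: 2d = 30, n = 29.
2d − n = 1 > 0, so Plotkin applies.
Compute d/(2d−n) = 15/1 ≈ 15.0000.
⌊d/(2d−n)⌋ = 15.
Plotkin bound: M ≤ 2·15 = 30.
Given |C| = 24, check: satisfied.
This |C| is below the Plotkin bound.


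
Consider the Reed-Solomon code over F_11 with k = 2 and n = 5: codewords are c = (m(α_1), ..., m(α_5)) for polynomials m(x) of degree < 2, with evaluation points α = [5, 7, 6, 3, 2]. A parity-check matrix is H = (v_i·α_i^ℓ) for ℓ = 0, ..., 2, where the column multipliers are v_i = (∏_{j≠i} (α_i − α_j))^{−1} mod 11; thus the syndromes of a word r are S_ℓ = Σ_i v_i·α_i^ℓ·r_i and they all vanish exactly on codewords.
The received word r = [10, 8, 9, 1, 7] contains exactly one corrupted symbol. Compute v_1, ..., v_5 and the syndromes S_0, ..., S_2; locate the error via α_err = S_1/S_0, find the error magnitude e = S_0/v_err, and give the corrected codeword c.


S = (1, 2, 4), error at position 5, error magnitude e = 5, c = [10, 8, 9, 1, 2].

Step 1: column multipliers v_i = (∏_{j≠i}(α_i − α_j))^{−1} mod 11.
  i = 1 (α = 5): (5−7)(5−6)(5−3)(5−2) = (−2)·(−1)·2·3 = 12 ≡ 1, so v_1 = 1^{−1} = 1 (mod 11).
  i = 2 (α = 7): (7−5)(7−6)(7−3)(7−2) = 2·1·4·5 = 40 ≡ 7, so v_2 = 7^{−1} = 8 (mod 11).
  i = 3 (α = 6): (6−5)(6−7)(6−3)(6−2) = 1·(−1)·3·4 = −12 ≡ 10, so v_3 = 10^{−1} = 10 (mod 11).
  i = 4 (α = 3): (3−5)(3−7)(3−6)(3−2) = (−2)·(−4)·(−3)·1 = −24 ≡ 9, so v_4 = 9^{−1} = 5 (mod 11).
  i = 5 (α = 2): (2−5)(2−7)(2−6)(2−3) = (−3)·(−5)·(−4)·(−1) = 60 ≡ 5, so v_5 = 5^{−1} = 9 (mod 11).
  v = [1, 8, 10, 5, 9].
Step 2: syndromes of r = [10, 8, 9, 1, 7] (all sums mod 11).
  S_0 = Σ v_i r_i = 1·10 + 8·8 + 10·9 + 5·1 + 9·7 = 232 ≡ 1.
  S_1 = Σ v_i α_i r_i = 1·5·10 + 8·7·8 + 10·6·9 + 5·3·1 + 9·2·7 = 1179 ≡ 2.
  α_i^2 mod 11 = [3, 5, 3, 9, 4].
  S_2 = Σ v_i α_i^2 r_i = 1·3·10 + 8·5·8 + 10·3·9 + 5·9·1 + 9·4·7 = 917 ≡ 4.
  S = (1, 2, 4) ≠ 0, so r is not a codeword (an error is present).
Step 3: locate the error. For a single error e at position i, S_ℓ = v_i·e·α_i^ℓ, so α_err = S_1/S_0.
  S_0^{−1} = 1^{−1} = 1 (mod 11), so α_err = 2·1 = 2 ≡ 2 = α_5. Error position i = 5.
  Consistency check: S_2/S_1 = 4·6 = 24 ≡ 2 = α_err ✓ (single-error assumption holds).
Step 4: error magnitude e = S_0/v_5 = S_0·∏_{j≠5}(α_5 − α_j) = 1·5 = 5 ≡ 5 (mod 11).
Step 5: correct position 5: c_5 = r_5 − e = 7 − 5 ≡ 2 (mod 11). Hence c = [10, 8, 9, 1, 2].
  Check: interpolating c through the α_i gives m(x) = 4 + 10·x (degree < 2) with m(α_i) = c_i for every i, so c is indeed a codeword.


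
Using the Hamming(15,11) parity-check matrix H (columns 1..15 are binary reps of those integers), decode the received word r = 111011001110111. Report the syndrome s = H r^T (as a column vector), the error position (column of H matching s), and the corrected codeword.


s = (0, 1, 1, 1)^T, error position = 7, corrected codeword c = 111011101110111

Compute s = H r^T mod 2 one row at a time:
  s_1 = 0 + 1 + 1 + 1 + 0 + 1 + 1 + 1 = 6 ≡ 0 (mod 2).
  s_2 = 0 + 1 + 1 + 0 + 0 + 1 + 1 + 1 = 5 ≡ 1 (mod 2).
  s_3 = 1 + 1 + 1 + 0 + 1 + 1 + 1 + 1 = 7 ≡ 1 (mod 2).
  s_4 = 1 + 1 + 1 + 0 + 1 + 1 + 1 + 1 = 7 ≡ 1 (mod 2).
s = (0, 1, 1, 1)^T — this equals column 7 of H (binary 0111), so error is at position 7.
Correct: flip bit 7 of r = 111011001110111 to get c = 111011101110111.


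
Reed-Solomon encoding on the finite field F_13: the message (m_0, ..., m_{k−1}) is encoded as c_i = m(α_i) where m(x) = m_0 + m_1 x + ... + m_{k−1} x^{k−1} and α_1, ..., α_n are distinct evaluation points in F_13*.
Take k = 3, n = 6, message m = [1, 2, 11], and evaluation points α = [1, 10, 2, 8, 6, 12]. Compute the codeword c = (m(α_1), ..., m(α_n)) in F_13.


c = [1, 3, 10, 6, 6, 10]

Message polynomial: m(x) = 1 + 2·x + 11·x^2 (mod 13).
For each evaluation point α_i, compute m(α_i) mod 13:
  α_1 = 1: Horner steps 11 → 0 → 1, so m(1) = 1.
  α_2 = 10: Horner steps 11 → 8 → 3, so m(10) = 3.
  α_3 = 2: Horner steps 11 → 11 → 10, so m(2) = 10.
  α_4 = 8: Horner steps 11 → 12 → 6, so m(8) = 6.
  α_5 = 6: Horner steps 11 → 3 → 6, so m(6) = 6.
  α_6 = 12: Horner steps 11 → 4 → 10, so m(12) = 10.
Codeword c = [1, 3, 10, 6, 6, 10] ∈ F_13^6.


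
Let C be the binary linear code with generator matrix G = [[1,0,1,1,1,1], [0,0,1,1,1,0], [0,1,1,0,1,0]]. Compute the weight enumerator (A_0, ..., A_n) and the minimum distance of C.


Weight distribution: A_0 = 1, A_2 = 2, A_3 = 2, A_4 = 1, A_5 = 2. Minimum distance d = 2.

Enumerate all 2^3 = 8 messages m ∈ F_2^3.
For each, compute codeword c = mG in F_2^6, then tally its weight.
  m = 000 → c = 000000, weight = 0.
  m = 100 → c = 101111, weight = 5.
  m = 010 → c = 001110, weight = 3.
  m = 110 → c = 100001, weight = 2.
  m = 001 → c = 011010, weight = 3.
  m = 101 → c = 110101, weight = 4.
  m = 011 → c = 010100, weight = 2.
  m = 111 → c = 111011, weight = 5.
Tally weights:
  weight 0: 1 codewords.
  weight 2: 2 codewords.
  weight 3: 2 codewords.
  weight 4: 1 codewords.
  weight 5: 2 codewords.
Minimum distance d = smallest w > 0 with A_w > 0 = 2.
Sanity: Σ A_w = 8 = 2^3 = 8 ✓.


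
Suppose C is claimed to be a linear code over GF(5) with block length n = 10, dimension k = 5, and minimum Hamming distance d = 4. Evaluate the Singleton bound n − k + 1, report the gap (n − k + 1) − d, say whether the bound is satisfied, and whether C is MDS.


Singleton RHS = n − k + 1 = 6, slack = 2, bound satisfied, not MDS.

Singleton bound: d ≤ n − k + 1.
Here n = 10, k = 5, so n − k + 1 = 6.
Given d = 4, check d ≤ 6: YES.
Slack = (n − k + 1) − d = 2.
The code is NOT MDS (slack = 2 > 0).
Description: the claimed parameters are [10, 5, 4]_5; such a code would be non-MDS.


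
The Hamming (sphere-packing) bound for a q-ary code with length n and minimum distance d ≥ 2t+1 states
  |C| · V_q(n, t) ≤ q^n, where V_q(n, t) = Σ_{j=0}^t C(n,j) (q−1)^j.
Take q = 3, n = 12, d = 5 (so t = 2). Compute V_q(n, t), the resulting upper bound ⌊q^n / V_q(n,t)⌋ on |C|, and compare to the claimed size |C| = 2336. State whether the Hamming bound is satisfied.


V_q(n, t) = 289, q^n = 531441, Hamming bound = 1838, |C| = 2336 > bound (violated).

Step 1: Compute V_q(n, t) = Σ_{j=0}^2 C(n, j) (q−1)^j.
  j = 0: C(12,0)·(2)^0 = 1·1 = 1.
  j = 1: C(12,1)·(2)^1 = 12·2 = 24.
  j = 2: C(12,2)·(2)^2 = 66·4 = 264.
  V_q(n, t) = 1 + 24 + 264 = 289.
Step 2: q^n = 3^12 = 531441.
Step 3: Hamming bound ⌊q^n / V_q(n,t)⌋ = ⌊531441/289⌋ = 1838.
Step 4: Compare |C| = 2336 to 1838: violated.
The claimed |C| lies above the Hamming bound, so no 3-ary code of length 12 with d ≥ 5 can have 2336 codewords.


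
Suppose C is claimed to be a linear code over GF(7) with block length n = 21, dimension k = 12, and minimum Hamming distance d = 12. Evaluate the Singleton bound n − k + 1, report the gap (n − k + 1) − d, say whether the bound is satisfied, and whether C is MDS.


Singleton RHS = n − k + 1 = 10, slack = -2, bound violated (no such code; not MDS).

Singleton bound: d ≤ n − k + 1.
Here n = 21, k = 12, so n − k + 1 = 10.
Given d = 12, check d ≤ 10: NO.
Slack = (n − k + 1) − d = -2.
The slack is negative: d = 12 exceeds n − k + 1 = 10 by 2, so the Singleton bound is violated and no linear [21, 12, 12]_7 code can exist. In particular it is not MDS (MDS requires d = n − k + 1 exactly).
Description: the claimed parameters are [21, 12, 12]_7; such a code would be impossible (violates the Singleton bound).
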